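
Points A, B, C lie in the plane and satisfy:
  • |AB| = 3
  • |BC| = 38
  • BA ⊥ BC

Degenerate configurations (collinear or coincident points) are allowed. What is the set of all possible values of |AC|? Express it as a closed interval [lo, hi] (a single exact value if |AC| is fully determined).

|AB| ∈ {3}
|BC| ∈ {38}
|AC| ∈ {√(1453)}

|AC| = √(1453)  (≈ 38.1182)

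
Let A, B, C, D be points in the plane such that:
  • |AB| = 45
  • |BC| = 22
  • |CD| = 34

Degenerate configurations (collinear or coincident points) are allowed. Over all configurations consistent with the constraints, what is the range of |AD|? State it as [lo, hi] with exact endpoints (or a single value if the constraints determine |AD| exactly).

|AD| ∈ [0, 101]  (≈ [0.0000, 101.0000])

|AB| ∈ {45}
|BC| ∈ {22}
|CD| ∈ {34}
|AC| ∈ [23, 67]
|BD| ∈ [12, 56]
|AD| ∈ [0, 101]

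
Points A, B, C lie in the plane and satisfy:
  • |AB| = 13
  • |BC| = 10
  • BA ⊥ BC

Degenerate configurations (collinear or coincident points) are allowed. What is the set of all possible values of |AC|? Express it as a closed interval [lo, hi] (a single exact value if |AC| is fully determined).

|AB| ∈ {13}
|BC| ∈ {10}
|AC| ∈ {√(269)}

|AC| = √(269)  (≈ 16.4012)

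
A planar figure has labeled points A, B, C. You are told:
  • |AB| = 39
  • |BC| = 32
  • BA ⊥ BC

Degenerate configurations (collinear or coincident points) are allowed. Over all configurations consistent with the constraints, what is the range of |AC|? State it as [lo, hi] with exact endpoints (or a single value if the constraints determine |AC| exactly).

|AB| ∈ {39}
|BC| ∈ {32}
|AC| ∈ {√(2545)}

|AC| = √(2545)  (≈ 50.4480)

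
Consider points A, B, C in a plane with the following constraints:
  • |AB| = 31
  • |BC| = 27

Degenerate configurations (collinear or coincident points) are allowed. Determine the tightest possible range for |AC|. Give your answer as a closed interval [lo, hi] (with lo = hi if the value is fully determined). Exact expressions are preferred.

|AC| ∈ [4, 58]  (≈ [4.0000, 58.0000])

|AB| ∈ {31}
|BC| ∈ {27}
|AC| ∈ [4, 58]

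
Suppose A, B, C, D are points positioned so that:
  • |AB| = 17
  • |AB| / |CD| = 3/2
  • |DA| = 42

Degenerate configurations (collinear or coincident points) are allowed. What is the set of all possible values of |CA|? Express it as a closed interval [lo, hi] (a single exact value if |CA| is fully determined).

|AB| ∈ {17}
|AD| ∈ {42}
|CD| ∈ {34/3}
|BD| ∈ [25, 59]
|AC| ∈ [92/3, 160/3]
|BC| ∈ [41/3, 211/3]

|CA| ∈ [92/3, 160/3]  (≈ [30.6667, 53.3333])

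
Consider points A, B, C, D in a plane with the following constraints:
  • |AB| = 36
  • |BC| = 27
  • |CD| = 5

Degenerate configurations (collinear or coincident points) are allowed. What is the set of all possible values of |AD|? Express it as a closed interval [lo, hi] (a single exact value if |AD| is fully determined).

|AD| ∈ [4, 68]  (≈ [4.0000, 68.0000])

|AB| ∈ {36}
|BC| ∈ {27}
|CD| ∈ {5}
|AC| ∈ [9, 63]
|BD| ∈ [22, 32]
|AD| ∈ [4, 68]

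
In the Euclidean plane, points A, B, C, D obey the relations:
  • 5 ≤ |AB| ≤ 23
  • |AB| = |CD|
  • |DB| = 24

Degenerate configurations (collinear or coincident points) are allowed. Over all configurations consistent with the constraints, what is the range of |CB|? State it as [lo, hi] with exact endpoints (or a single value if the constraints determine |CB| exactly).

|AB| ∈ [5, 23]
|BD| ∈ {24}
|CD| ∈ [5, 23]
|AD| ∈ [1, 47]
|BC| ∈ [1, 47]
|AC| ∈ [0, 70]

|CB| ∈ [1, 47]  (≈ [1.0000, 47.0000])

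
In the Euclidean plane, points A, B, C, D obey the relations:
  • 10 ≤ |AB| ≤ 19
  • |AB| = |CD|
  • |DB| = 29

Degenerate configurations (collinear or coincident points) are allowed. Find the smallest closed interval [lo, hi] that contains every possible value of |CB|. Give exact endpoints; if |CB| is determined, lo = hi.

|CB| ∈ [10, 48]  (≈ [10.0000, 48.0000])

|AB| ∈ [10, 19]
|BD| ∈ {29}
|CD| ∈ [10, 19]
|AD| ∈ [10, 48]
|BC| ∈ [10, 48]
|AC| ∈ [0, 67]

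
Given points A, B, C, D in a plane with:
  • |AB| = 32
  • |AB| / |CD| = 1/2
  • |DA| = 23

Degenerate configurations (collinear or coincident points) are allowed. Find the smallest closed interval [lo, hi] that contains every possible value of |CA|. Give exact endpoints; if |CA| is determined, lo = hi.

|AB| ∈ {32}
|AD| ∈ {23}
|CD| ∈ {64}
|BD| ∈ [9, 55]
|AC| ∈ [41, 87]
|BC| ∈ [9, 119]

|CA| ∈ [41, 87]  (≈ [41.0000, 87.0000])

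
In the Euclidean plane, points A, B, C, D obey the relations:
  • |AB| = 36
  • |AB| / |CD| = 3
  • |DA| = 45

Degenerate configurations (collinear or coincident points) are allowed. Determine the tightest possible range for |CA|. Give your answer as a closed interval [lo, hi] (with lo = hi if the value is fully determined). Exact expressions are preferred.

|CA| ∈ [33, 57]  (≈ [33.0000, 57.0000])

|AB| ∈ {36}
|AD| ∈ {45}
|CD| ∈ {12}
|BD| ∈ [9, 81]
|AC| ∈ [33, 57]
|BC| ∈ [0, 93]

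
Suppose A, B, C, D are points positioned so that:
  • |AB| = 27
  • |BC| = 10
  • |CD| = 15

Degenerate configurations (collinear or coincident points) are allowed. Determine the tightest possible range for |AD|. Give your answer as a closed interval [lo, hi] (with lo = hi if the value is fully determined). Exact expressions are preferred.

|AB| ∈ {27}
|BC| ∈ {10}
|CD| ∈ {15}
|AC| ∈ [17, 37]
|BD| ∈ [5, 25]
|AD| ∈ [2, 52]

|AD| ∈ [2, 52]  (≈ [2.0000, 52.0000])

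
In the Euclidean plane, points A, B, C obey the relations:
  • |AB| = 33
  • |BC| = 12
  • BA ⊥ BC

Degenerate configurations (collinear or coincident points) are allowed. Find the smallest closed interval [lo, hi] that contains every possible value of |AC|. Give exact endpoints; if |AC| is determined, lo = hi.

|AB| ∈ {33}
|BC| ∈ {12}
|AC| ∈ {3·√(137)}

|AC| = 3·√(137)  (≈ 35.1141)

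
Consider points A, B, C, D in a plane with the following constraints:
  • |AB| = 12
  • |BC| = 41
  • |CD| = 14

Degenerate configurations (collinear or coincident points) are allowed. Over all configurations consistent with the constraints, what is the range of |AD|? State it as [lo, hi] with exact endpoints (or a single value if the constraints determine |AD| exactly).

|AB| ∈ {12}
|BC| ∈ {41}
|CD| ∈ {14}
|AC| ∈ [29, 53]
|BD| ∈ [27, 55]
|AD| ∈ [15, 67]

|AD| ∈ [15, 67]  (≈ [15.0000, 67.0000])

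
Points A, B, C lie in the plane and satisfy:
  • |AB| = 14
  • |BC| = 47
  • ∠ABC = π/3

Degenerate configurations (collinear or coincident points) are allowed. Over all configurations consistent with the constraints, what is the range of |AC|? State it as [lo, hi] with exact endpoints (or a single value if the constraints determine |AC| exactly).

|AB| ∈ {14}
|BC| ∈ {47}
|AC| ∈ {√(1747)}

|AC| = √(1747)  (≈ 41.7971)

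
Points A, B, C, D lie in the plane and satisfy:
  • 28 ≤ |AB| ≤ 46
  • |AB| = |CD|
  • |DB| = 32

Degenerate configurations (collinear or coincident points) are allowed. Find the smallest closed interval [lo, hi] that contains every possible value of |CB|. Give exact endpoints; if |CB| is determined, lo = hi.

|AB| ∈ [28, 46]
|BD| ∈ {32}
|CD| ∈ [28, 46]
|AD| ∈ [0, 78]
|BC| ∈ [0, 78]
|AC| ∈ [0, 124]

|CB| ∈ [0, 78]  (≈ [0.0000, 78.0000])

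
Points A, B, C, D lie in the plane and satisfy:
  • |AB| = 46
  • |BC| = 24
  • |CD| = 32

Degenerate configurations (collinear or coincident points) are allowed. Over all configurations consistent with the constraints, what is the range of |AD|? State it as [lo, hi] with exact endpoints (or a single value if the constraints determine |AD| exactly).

|AD| ∈ [0, 102]  (≈ [0.0000, 102.0000])

|AB| ∈ {46}
|BC| ∈ {24}
|CD| ∈ {32}
|AC| ∈ [22, 70]
|BD| ∈ [8, 56]
|AD| ∈ [0, 102]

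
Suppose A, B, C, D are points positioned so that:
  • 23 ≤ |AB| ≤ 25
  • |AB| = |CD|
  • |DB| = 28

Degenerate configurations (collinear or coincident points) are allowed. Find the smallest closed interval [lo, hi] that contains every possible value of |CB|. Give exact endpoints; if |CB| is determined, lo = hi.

|CB| ∈ [3, 53]  (≈ [3.0000, 53.0000])

|AB| ∈ [23, 25]
|BD| ∈ {28}
|CD| ∈ [23, 25]
|AD| ∈ [3, 53]
|BC| ∈ [3, 53]
|AC| ∈ [0, 78]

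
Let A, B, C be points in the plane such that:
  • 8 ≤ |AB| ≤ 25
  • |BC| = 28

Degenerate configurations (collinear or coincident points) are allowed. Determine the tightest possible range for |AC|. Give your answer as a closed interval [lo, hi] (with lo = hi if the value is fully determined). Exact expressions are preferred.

|AB| ∈ [8, 25]
|BC| ∈ {28}
|AC| ∈ [3, 53]

|AC| ∈ [3, 53]  (≈ [3.0000, 53.0000])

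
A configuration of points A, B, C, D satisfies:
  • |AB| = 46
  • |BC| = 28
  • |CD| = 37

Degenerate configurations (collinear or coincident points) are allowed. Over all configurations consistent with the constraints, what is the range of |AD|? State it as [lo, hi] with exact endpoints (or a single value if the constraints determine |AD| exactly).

|AB| ∈ {46}
|BC| ∈ {28}
|CD| ∈ {37}
|AC| ∈ [18, 74]
|BD| ∈ [9, 65]
|AD| ∈ [0, 111]

|AD| ∈ [0, 111]  (≈ [0.0000, 111.0000])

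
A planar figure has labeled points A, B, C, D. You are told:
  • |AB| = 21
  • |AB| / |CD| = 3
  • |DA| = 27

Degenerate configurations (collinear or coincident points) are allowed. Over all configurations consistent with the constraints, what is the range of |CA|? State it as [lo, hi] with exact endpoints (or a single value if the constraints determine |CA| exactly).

|AB| ∈ {21}
|AD| ∈ {27}
|CD| ∈ {7}
|BD| ∈ [6, 48]
|AC| ∈ [20, 34]
|BC| ∈ [0, 55]

|CA| ∈ [20, 34]  (≈ [20.0000, 34.0000])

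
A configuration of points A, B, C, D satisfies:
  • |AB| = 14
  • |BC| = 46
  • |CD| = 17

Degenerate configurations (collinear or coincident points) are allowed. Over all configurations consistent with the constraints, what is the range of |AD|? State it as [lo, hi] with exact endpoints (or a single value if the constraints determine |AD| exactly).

|AB| ∈ {14}
|BC| ∈ {46}
|CD| ∈ {17}
|AC| ∈ [32, 60]
|BD| ∈ [29, 63]
|AD| ∈ [15, 77]

|AD| ∈ [15, 77]  (≈ [15.0000, 77.0000])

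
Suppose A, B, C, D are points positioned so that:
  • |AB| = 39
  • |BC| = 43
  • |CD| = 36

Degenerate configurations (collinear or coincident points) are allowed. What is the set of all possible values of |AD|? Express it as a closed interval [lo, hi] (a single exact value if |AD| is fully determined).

|AB| ∈ {39}
|BC| ∈ {43}
|CD| ∈ {36}
|AC| ∈ [4, 82]
|BD| ∈ [7, 79]
|AD| ∈ [0, 118]

|AD| ∈ [0, 118]  (≈ [0.0000, 118.0000])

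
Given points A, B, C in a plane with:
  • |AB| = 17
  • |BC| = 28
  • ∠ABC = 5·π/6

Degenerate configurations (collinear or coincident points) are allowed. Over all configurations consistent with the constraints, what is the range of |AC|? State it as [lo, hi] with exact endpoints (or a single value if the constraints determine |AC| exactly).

|AC| = √(476·√(3) + 1073)  (≈ 43.5598)

|AB| ∈ {17}
|BC| ∈ {28}
|AC| ∈ {√(476·√(3) + 1073)}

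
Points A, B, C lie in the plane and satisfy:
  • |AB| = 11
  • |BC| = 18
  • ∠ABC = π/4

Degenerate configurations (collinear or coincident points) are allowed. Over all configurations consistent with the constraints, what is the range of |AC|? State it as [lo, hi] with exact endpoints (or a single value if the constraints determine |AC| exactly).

|AB| ∈ {11}
|BC| ∈ {18}
|AC| ∈ {√(445 - 198·√(2))}

|AC| = √(445 - 198·√(2))  (≈ 12.8447)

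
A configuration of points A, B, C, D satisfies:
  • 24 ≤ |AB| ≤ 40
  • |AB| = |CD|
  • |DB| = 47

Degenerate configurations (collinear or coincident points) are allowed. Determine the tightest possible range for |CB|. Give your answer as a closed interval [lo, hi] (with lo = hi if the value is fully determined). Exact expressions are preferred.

|CB| ∈ [7, 87]  (≈ [7.0000, 87.0000])

|AB| ∈ [24, 40]
|BD| ∈ {47}
|CD| ∈ [24, 40]
|AD| ∈ [7, 87]
|BC| ∈ [7, 87]
|AC| ∈ [0, 127]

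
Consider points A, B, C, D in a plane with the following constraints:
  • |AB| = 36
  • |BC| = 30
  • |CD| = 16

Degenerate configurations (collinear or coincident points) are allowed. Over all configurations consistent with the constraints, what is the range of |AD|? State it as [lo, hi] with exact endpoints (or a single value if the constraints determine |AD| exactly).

|AD| ∈ [0, 82]  (≈ [0.0000, 82.0000])

|AB| ∈ {36}
|BC| ∈ {30}
|CD| ∈ {16}
|AC| ∈ [6, 66]
|BD| ∈ [14, 46]
|AD| ∈ [0, 82]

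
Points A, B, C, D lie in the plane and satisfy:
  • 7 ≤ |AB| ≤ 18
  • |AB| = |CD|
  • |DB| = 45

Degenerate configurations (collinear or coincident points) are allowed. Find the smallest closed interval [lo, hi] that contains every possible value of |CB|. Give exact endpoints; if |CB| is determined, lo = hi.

|AB| ∈ [7, 18]
|BD| ∈ {45}
|CD| ∈ [7, 18]
|AD| ∈ [27, 63]
|BC| ∈ [27, 63]
|AC| ∈ [9, 81]

|CB| ∈ [27, 63]  (≈ [27.0000, 63.0000])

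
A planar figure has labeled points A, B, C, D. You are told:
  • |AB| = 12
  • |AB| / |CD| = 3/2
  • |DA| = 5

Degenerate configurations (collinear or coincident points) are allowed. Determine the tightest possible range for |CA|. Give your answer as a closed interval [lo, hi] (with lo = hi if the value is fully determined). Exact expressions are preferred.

|CA| ∈ [3, 13]  (≈ [3.0000, 13.0000])

|AB| ∈ {12}
|AD| ∈ {5}
|CD| ∈ {8}
|BD| ∈ [7, 17]
|AC| ∈ [3, 13]
|BC| ∈ [0, 25]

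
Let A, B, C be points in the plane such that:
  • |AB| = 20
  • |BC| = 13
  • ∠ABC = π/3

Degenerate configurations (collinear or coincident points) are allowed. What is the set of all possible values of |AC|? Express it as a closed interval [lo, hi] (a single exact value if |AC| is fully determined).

|AB| ∈ {20}
|BC| ∈ {13}
|AC| ∈ {√(309)}

|AC| = √(309)  (≈ 17.5784)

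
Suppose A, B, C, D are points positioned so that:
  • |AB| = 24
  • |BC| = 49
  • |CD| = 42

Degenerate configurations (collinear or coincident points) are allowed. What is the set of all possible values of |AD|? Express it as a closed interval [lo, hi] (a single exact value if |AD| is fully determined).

|AB| ∈ {24}
|BC| ∈ {49}
|CD| ∈ {42}
|AC| ∈ [25, 73]
|BD| ∈ [7, 91]
|AD| ∈ [0, 115]

|AD| ∈ [0, 115]  (≈ [0.0000, 115.0000])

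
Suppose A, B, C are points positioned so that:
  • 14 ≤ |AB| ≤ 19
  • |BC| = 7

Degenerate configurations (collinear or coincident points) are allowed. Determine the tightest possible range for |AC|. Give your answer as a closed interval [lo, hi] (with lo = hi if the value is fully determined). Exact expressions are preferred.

|AB| ∈ [14, 19]
|BC| ∈ {7}
|AC| ∈ [7, 26]

|AC| ∈ [7, 26]  (≈ [7.0000, 26.0000])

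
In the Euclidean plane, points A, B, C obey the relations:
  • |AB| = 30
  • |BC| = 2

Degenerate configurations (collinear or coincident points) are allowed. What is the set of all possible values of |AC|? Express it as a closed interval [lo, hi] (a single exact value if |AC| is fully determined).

|AB| ∈ {30}
|BC| ∈ {2}
|AC| ∈ [28, 32]

|AC| ∈ [28, 32]  (≈ [28.0000, 32.0000])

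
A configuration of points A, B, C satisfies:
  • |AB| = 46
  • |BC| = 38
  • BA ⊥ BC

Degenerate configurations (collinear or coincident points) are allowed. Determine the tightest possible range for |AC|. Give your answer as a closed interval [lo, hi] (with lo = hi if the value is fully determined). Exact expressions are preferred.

|AC| = 2·√(890)  (≈ 59.6657)

|AB| ∈ {46}
|BC| ∈ {38}
|AC| ∈ {2·√(890)}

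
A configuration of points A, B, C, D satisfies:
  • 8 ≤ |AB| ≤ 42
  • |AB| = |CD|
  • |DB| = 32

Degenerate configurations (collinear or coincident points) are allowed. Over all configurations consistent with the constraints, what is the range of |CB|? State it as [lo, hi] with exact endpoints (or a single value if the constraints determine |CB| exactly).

|AB| ∈ [8, 42]
|BD| ∈ {32}
|CD| ∈ [8, 42]
|AD| ∈ [0, 74]
|BC| ∈ [0, 74]
|AC| ∈ [0, 116]

|CB| ∈ [0, 74]  (≈ [0.0000, 74.0000])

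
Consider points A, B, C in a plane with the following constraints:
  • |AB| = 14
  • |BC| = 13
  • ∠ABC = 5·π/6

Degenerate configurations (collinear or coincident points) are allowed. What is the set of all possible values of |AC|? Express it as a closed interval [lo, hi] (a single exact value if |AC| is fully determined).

|AB| ∈ {14}
|BC| ∈ {13}
|AC| ∈ {√(182·√(3) + 365)}

|AC| = √(182·√(3) + 365)  (≈ 26.0813)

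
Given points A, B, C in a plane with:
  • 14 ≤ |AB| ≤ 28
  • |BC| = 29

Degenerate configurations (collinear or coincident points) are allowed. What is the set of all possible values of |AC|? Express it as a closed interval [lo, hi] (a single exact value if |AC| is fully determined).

|AB| ∈ [14, 28]
|BC| ∈ {29}
|AC| ∈ [1, 57]

|AC| ∈ [1, 57]  (≈ [1.0000, 57.0000])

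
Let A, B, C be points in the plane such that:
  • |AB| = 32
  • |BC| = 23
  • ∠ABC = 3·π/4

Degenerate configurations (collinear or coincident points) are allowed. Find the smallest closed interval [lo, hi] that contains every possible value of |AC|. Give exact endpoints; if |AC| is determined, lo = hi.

|AB| ∈ {32}
|BC| ∈ {23}
|AC| ∈ {√(736·√(2) + 1553)}

|AC| = √(736·√(2) + 1553)  (≈ 50.9300)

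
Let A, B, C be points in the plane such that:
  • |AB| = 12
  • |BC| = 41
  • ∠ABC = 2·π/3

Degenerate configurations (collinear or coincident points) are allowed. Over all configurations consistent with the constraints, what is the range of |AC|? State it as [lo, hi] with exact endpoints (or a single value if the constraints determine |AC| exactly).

|AC| = √(2317)  (≈ 48.1352)

|AB| ∈ {12}
|BC| ∈ {41}
|AC| ∈ {√(2317)}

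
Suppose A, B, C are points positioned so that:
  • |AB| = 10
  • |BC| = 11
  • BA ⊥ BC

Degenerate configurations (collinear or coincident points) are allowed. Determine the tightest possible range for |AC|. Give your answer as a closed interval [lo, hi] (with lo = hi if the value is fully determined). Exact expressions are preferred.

|AC| = √(221)  (≈ 14.8661)

|AB| ∈ {10}
|BC| ∈ {11}
|AC| ∈ {√(221)}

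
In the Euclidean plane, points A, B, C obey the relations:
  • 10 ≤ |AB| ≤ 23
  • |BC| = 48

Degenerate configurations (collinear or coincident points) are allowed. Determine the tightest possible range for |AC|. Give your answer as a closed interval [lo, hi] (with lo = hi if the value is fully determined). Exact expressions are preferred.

|AC| ∈ [25, 71]  (≈ [25.0000, 71.0000])

|AB| ∈ [10, 23]
|BC| ∈ {48}
|AC| ∈ [25, 71]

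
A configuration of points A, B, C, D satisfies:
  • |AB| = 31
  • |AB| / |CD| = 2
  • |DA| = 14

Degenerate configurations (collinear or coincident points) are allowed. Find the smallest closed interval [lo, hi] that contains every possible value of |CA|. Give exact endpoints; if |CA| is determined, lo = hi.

|AB| ∈ {31}
|AD| ∈ {14}
|CD| ∈ {31/2}
|BD| ∈ [17, 45]
|AC| ∈ [3/2, 59/2]
|BC| ∈ [3/2, 121/2]

|CA| ∈ [3/2, 59/2]  (≈ [1.5000, 29.5000])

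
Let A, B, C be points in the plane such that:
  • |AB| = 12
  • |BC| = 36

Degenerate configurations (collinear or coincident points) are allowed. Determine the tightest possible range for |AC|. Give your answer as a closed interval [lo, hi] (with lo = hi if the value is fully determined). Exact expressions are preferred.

|AB| ∈ {12}
|BC| ∈ {36}
|AC| ∈ [24, 48]

|AC| ∈ [24, 48]  (≈ [24.0000, 48.0000])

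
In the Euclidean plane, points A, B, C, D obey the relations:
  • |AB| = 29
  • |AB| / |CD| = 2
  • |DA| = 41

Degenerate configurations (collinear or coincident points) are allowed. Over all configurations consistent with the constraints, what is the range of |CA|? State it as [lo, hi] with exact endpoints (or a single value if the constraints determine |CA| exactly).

|CA| ∈ [53/2, 111/2]  (≈ [26.5000, 55.5000])

|AB| ∈ {29}
|AD| ∈ {41}
|CD| ∈ {29/2}
|BD| ∈ [12, 70]
|AC| ∈ [53/2, 111/2]
|BC| ∈ [0, 169/2]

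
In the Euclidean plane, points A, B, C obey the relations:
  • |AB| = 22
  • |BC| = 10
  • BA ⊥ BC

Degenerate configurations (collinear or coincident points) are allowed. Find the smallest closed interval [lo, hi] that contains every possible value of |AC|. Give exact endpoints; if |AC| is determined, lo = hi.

|AC| = 2·√(146)  (≈ 24.1661)

|AB| ∈ {22}
|BC| ∈ {10}
|AC| ∈ {2·√(146)}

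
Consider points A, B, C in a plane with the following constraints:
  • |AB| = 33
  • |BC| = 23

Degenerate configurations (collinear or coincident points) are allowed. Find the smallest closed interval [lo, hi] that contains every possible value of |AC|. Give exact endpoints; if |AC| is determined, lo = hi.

|AB| ∈ {33}
|BC| ∈ {23}
|AC| ∈ [10, 56]

|AC| ∈ [10, 56]  (≈ [10.0000, 56.0000])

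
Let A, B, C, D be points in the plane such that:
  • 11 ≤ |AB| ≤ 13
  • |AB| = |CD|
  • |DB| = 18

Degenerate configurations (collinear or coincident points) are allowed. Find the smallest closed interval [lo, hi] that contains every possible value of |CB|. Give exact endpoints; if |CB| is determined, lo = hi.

|CB| ∈ [5, 31]  (≈ [5.0000, 31.0000])

|AB| ∈ [11, 13]
|BD| ∈ {18}
|CD| ∈ [11, 13]
|AD| ∈ [5, 31]
|BC| ∈ [5, 31]
|AC| ∈ [0, 44]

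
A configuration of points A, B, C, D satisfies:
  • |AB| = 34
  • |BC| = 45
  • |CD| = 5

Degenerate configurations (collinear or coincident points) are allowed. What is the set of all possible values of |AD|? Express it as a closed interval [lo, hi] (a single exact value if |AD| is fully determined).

|AB| ∈ {34}
|BC| ∈ {45}
|CD| ∈ {5}
|AC| ∈ [11, 79]
|BD| ∈ [40, 50]
|AD| ∈ [6, 84]

|AD| ∈ [6, 84]  (≈ [6.0000, 84.0000])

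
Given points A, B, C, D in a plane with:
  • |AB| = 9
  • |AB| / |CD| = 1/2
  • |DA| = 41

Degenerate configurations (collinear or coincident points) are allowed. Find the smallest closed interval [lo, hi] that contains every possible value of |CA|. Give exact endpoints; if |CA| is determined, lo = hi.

|CA| ∈ [23, 59]  (≈ [23.0000, 59.0000])

|AB| ∈ {9}
|AD| ∈ {41}
|CD| ∈ {18}
|BD| ∈ [32, 50]
|AC| ∈ [23, 59]
|BC| ∈ [14, 68]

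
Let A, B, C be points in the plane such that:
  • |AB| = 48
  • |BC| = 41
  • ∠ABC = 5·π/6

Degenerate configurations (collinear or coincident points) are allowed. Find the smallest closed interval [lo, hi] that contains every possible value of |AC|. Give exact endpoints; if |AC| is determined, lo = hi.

|AC| = √(1968·√(3) + 3985)  (≈ 85.9865)

|AB| ∈ {48}
|BC| ∈ {41}
|AC| ∈ {√(1968·√(3) + 3985)}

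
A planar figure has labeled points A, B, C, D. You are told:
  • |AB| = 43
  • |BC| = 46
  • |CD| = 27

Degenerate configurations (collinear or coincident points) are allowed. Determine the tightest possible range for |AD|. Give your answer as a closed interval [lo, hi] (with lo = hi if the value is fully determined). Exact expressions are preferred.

|AD| ∈ [0, 116]  (≈ [0.0000, 116.0000])

|AB| ∈ {43}
|BC| ∈ {46}
|CD| ∈ {27}
|AC| ∈ [3, 89]
|BD| ∈ [19, 73]
|AD| ∈ [0, 116]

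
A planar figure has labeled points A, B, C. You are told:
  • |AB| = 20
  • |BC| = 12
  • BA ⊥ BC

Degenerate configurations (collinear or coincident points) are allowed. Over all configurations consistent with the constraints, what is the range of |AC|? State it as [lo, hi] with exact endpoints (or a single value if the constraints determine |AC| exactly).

|AC| = 4·√(34)  (≈ 23.3238)

|AB| ∈ {20}
|BC| ∈ {12}
|AC| ∈ {4·√(34)}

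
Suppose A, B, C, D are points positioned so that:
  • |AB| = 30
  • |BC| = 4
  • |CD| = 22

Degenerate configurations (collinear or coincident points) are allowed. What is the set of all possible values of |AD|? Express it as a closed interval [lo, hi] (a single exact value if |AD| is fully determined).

|AB| ∈ {30}
|BC| ∈ {4}
|CD| ∈ {22}
|AC| ∈ [26, 34]
|BD| ∈ [18, 26]
|AD| ∈ [4, 56]

|AD| ∈ [4, 56]  (≈ [4.0000, 56.0000])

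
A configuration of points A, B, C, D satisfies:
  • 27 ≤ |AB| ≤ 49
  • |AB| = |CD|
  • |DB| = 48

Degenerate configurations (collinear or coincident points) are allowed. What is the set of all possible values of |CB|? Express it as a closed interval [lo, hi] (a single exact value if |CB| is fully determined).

|CB| ∈ [0, 97]  (≈ [0.0000, 97.0000])

|AB| ∈ [27, 49]
|BD| ∈ {48}
|CD| ∈ [27, 49]
|AD| ∈ [0, 97]
|BC| ∈ [0, 97]
|AC| ∈ [0, 146]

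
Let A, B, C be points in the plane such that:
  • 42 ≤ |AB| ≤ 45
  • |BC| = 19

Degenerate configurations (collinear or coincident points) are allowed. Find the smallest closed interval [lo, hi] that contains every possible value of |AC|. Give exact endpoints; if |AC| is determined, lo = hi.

|AC| ∈ [23, 64]  (≈ [23.0000, 64.0000])

|AB| ∈ [42, 45]
|BC| ∈ {19}
|AC| ∈ [23, 64]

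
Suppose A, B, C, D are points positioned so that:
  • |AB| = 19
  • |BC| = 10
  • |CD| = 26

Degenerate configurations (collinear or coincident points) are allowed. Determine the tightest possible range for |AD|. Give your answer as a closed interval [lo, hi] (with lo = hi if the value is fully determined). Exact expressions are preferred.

|AD| ∈ [0, 55]  (≈ [0.0000, 55.0000])

|AB| ∈ {19}
|BC| ∈ {10}
|CD| ∈ {26}
|AC| ∈ [9, 29]
|BD| ∈ [16, 36]
|AD| ∈ [0, 55]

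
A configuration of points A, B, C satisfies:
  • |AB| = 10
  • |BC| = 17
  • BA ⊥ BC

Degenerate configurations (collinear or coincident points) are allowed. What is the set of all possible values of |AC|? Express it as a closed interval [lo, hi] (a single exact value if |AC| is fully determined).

|AC| = √(389)  (≈ 19.7231)

|AB| ∈ {10}
|BC| ∈ {17}
|AC| ∈ {√(389)}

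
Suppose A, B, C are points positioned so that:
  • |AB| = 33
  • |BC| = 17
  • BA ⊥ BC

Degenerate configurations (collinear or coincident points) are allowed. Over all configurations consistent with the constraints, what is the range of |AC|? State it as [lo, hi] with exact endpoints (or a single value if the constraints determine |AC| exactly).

|AC| = √(1378)  (≈ 37.1214)

|AB| ∈ {33}
|BC| ∈ {17}
|AC| ∈ {√(1378)}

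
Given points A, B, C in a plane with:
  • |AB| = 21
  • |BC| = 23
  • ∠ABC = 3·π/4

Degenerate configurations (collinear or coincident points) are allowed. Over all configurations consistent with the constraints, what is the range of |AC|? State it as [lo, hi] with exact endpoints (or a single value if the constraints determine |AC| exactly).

|AC| = √(483·√(2) + 970)  (≈ 40.6579)

|AB| ∈ {21}
|BC| ∈ {23}
|AC| ∈ {√(483·√(2) + 970)}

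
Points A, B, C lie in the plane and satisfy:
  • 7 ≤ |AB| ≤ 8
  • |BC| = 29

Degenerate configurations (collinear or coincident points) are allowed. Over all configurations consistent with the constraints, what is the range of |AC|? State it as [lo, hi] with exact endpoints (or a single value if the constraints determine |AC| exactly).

|AC| ∈ [21, 37]  (≈ [21.0000, 37.0000])

|AB| ∈ [7, 8]
|BC| ∈ {29}
|AC| ∈ [21, 37]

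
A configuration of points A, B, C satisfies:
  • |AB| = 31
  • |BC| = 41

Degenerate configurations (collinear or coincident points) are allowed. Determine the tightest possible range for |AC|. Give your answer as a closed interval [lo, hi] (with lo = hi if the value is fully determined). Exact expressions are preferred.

|AB| ∈ {31}
|BC| ∈ {41}
|AC| ∈ [10, 72]

|AC| ∈ [10, 72]  (≈ [10.0000, 72.0000])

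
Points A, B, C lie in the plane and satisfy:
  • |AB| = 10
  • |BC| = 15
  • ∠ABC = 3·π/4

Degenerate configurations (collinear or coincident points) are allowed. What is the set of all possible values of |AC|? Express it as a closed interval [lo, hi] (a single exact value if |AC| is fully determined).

|AC| = 5·√(6·√(2) + 13)  (≈ 23.1761)

|AB| ∈ {10}
|BC| ∈ {15}
|AC| ∈ {5·√(6·√(2) + 13)}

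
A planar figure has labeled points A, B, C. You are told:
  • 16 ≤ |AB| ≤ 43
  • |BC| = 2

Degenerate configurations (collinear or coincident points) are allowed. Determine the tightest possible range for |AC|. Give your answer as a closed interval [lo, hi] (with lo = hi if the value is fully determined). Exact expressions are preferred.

|AC| ∈ [14, 45]  (≈ [14.0000, 45.0000])

|AB| ∈ [16, 43]
|BC| ∈ {2}
|AC| ∈ [14, 45]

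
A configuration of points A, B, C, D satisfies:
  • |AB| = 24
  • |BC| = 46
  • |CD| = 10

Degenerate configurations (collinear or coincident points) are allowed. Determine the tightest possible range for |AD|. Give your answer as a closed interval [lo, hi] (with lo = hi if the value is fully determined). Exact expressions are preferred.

|AB| ∈ {24}
|BC| ∈ {46}
|CD| ∈ {10}
|AC| ∈ [22, 70]
|BD| ∈ [36, 56]
|AD| ∈ [12, 80]

|AD| ∈ [12, 80]  (≈ [12.0000, 80.0000])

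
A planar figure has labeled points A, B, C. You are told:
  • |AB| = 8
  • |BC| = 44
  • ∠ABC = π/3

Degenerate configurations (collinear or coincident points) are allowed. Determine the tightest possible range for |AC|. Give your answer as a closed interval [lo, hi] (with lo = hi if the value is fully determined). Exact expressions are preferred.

|AC| = 4·√(103)  (≈ 40.5956)

|AB| ∈ {8}
|BC| ∈ {44}
|AC| ∈ {4·√(103)}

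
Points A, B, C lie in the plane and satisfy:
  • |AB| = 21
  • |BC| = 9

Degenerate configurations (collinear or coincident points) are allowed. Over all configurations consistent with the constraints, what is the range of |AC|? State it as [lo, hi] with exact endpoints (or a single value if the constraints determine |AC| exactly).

|AB| ∈ {21}
|BC| ∈ {9}
|AC| ∈ [12, 30]

|AC| ∈ [12, 30]  (≈ [12.0000, 30.0000])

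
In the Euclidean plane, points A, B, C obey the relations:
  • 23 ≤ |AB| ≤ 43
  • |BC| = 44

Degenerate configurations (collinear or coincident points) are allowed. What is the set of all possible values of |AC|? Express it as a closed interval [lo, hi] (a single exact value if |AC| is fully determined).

|AC| ∈ [1, 87]  (≈ [1.0000, 87.0000])

|AB| ∈ [23, 43]
|BC| ∈ {44}
|AC| ∈ [1, 87]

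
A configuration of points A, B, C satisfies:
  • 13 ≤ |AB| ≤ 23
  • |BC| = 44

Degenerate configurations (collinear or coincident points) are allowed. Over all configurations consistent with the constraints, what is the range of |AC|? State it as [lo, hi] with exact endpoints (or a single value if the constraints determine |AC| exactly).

|AB| ∈ [13, 23]
|BC| ∈ {44}
|AC| ∈ [21, 67]

|AC| ∈ [21, 67]  (≈ [21.0000, 67.0000])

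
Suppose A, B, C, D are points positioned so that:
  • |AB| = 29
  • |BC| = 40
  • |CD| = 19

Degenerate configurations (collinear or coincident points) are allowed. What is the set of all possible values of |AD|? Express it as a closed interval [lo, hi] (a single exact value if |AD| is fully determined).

|AD| ∈ [0, 88]  (≈ [0.0000, 88.0000])

|AB| ∈ {29}
|BC| ∈ {40}
|CD| ∈ {19}
|AC| ∈ [11, 69]
|BD| ∈ [21, 59]
|AD| ∈ [0, 88]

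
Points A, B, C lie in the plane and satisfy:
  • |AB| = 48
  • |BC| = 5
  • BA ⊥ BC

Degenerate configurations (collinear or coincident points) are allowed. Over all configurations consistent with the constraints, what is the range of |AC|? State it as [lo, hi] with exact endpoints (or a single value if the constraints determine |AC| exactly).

|AB| ∈ {48}
|BC| ∈ {5}
|AC| ∈ {√(2329)}

|AC| = √(2329)  (≈ 48.2597)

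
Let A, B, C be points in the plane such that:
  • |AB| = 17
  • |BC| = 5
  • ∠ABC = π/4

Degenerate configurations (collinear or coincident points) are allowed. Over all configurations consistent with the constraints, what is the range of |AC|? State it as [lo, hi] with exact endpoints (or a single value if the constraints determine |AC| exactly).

|AB| ∈ {17}
|BC| ∈ {5}
|AC| ∈ {√(314 - 85·√(2))}

|AC| = √(314 - 85·√(2))  (≈ 13.9209)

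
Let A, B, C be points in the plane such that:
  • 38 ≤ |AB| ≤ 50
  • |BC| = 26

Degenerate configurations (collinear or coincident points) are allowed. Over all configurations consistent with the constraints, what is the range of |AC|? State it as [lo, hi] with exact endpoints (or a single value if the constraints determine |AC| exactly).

|AC| ∈ [12, 76]  (≈ [12.0000, 76.0000])

|AB| ∈ [38, 50]
|BC| ∈ {26}
|AC| ∈ [12, 76]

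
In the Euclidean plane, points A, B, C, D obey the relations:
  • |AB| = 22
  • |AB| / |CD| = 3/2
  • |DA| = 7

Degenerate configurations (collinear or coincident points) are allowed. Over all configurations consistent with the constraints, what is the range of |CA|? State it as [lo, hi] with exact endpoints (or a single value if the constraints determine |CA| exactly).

|CA| ∈ [23/3, 65/3]  (≈ [7.6667, 21.6667])

|AB| ∈ {22}
|AD| ∈ {7}
|CD| ∈ {44/3}
|BD| ∈ [15, 29]
|AC| ∈ [23/3, 65/3]
|BC| ∈ [1/3, 131/3]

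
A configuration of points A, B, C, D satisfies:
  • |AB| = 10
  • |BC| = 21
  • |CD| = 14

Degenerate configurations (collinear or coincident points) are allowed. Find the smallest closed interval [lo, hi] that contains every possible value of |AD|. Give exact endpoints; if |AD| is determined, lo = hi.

|AB| ∈ {10}
|BC| ∈ {21}
|CD| ∈ {14}
|AC| ∈ [11, 31]
|BD| ∈ [7, 35]
|AD| ∈ [0, 45]

|AD| ∈ [0, 45]  (≈ [0.0000, 45.0000])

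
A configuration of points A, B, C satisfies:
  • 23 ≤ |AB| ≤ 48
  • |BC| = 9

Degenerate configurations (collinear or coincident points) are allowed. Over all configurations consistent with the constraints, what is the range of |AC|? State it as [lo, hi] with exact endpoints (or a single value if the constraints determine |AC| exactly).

|AB| ∈ [23, 48]
|BC| ∈ {9}
|AC| ∈ [14, 57]

|AC| ∈ [14, 57]  (≈ [14.0000, 57.0000])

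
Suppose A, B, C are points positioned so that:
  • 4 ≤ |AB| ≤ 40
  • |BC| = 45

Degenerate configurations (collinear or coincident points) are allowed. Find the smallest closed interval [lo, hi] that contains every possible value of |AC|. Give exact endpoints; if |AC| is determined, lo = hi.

|AC| ∈ [5, 85]  (≈ [5.0000, 85.0000])

|AB| ∈ [4, 40]
|BC| ∈ {45}
|AC| ∈ [5, 85]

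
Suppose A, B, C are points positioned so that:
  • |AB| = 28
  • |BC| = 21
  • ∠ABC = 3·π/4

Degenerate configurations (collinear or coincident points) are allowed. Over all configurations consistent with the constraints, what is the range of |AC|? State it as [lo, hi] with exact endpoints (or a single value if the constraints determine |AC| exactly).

|AB| ∈ {28}
|BC| ∈ {21}
|AC| ∈ {7·√(12·√(2) + 25)}

|AC| = 7·√(12·√(2) + 25)  (≈ 45.3493)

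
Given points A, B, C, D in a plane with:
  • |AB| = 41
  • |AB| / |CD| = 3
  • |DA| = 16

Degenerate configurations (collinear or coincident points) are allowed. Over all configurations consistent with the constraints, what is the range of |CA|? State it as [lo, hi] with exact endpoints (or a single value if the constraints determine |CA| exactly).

|AB| ∈ {41}
|AD| ∈ {16}
|CD| ∈ {41/3}
|BD| ∈ [25, 57]
|AC| ∈ [7/3, 89/3]
|BC| ∈ [34/3, 212/3]

|CA| ∈ [7/3, 89/3]  (≈ [2.3333, 29.6667])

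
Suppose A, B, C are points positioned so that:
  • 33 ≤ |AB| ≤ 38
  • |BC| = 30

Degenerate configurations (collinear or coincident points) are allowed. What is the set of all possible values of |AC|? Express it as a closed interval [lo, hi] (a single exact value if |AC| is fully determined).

|AB| ∈ [33, 38]
|BC| ∈ {30}
|AC| ∈ [3, 68]

|AC| ∈ [3, 68]  (≈ [3.0000, 68.0000])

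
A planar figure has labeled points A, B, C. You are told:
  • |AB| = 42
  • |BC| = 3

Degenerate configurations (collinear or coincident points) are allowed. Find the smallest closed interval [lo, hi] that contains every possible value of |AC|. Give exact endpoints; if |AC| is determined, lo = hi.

|AB| ∈ {42}
|BC| ∈ {3}
|AC| ∈ [39, 45]

|AC| ∈ [39, 45]  (≈ [39.0000, 45.0000])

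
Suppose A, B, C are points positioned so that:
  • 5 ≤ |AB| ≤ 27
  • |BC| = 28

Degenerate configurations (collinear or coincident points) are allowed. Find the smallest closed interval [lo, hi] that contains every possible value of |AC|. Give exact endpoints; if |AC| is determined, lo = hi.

|AC| ∈ [1, 55]  (≈ [1.0000, 55.0000])

|AB| ∈ [5, 27]
|BC| ∈ {28}
|AC| ∈ [1, 55]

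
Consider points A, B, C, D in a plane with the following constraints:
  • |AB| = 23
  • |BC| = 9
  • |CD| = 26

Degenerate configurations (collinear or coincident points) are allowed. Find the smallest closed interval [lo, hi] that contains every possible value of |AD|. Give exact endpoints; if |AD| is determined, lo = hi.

|AD| ∈ [0, 58]  (≈ [0.0000, 58.0000])

|AB| ∈ {23}
|BC| ∈ {9}
|CD| ∈ {26}
|AC| ∈ [14, 32]
|BD| ∈ [17, 35]
|AD| ∈ [0, 58]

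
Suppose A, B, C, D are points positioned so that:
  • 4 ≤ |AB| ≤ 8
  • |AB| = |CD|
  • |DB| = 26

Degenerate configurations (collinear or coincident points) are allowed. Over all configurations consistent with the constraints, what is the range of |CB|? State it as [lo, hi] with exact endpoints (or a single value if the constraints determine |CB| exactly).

|AB| ∈ [4, 8]
|BD| ∈ {26}
|CD| ∈ [4, 8]
|AD| ∈ [18, 34]
|BC| ∈ [18, 34]
|AC| ∈ [10, 42]

|CB| ∈ [18, 34]  (≈ [18.0000, 34.0000])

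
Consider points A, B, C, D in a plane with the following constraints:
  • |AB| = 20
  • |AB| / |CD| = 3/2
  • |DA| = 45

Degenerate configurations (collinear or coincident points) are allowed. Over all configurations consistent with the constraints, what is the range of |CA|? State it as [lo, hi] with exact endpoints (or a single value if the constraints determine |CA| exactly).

|AB| ∈ {20}
|AD| ∈ {45}
|CD| ∈ {40/3}
|BD| ∈ [25, 65]
|AC| ∈ [95/3, 175/3]
|BC| ∈ [35/3, 235/3]

|CA| ∈ [95/3, 175/3]  (≈ [31.6667, 58.3333])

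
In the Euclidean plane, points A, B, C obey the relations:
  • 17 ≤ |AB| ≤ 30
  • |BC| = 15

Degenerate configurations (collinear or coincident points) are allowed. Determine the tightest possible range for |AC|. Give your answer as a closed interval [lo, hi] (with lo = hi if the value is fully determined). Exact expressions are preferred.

|AC| ∈ [2, 45]  (≈ [2.0000, 45.0000])

|AB| ∈ [17, 30]
|BC| ∈ {15}
|AC| ∈ [2, 45]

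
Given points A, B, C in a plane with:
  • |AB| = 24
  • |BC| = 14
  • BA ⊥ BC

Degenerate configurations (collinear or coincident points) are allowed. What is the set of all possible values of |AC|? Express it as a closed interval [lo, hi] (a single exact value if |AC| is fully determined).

|AB| ∈ {24}
|BC| ∈ {14}
|AC| ∈ {2·√(193)}

|AC| = 2·√(193)  (≈ 27.7849)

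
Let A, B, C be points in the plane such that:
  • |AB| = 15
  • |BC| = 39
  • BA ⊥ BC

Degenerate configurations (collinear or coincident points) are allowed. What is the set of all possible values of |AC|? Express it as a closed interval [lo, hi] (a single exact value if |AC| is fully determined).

|AB| ∈ {15}
|BC| ∈ {39}
|AC| ∈ {3·√(194)}

|AC| = 3·√(194)  (≈ 41.7852)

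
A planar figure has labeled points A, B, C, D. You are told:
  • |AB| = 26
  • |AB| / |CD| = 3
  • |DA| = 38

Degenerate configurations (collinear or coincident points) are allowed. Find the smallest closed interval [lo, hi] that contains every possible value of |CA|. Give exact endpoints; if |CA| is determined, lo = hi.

|AB| ∈ {26}
|AD| ∈ {38}
|CD| ∈ {26/3}
|BD| ∈ [12, 64]
|AC| ∈ [88/3, 140/3]
|BC| ∈ [10/3, 218/3]

|CA| ∈ [88/3, 140/3]  (≈ [29.3333, 46.6667])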